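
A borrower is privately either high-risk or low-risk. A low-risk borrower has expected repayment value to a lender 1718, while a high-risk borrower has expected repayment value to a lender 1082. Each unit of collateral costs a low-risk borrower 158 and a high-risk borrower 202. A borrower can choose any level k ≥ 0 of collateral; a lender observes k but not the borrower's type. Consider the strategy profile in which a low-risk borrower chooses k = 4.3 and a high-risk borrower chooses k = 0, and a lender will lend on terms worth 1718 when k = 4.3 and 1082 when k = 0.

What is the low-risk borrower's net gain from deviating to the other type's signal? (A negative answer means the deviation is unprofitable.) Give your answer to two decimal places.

Playing k = 4.3 the low-risk borrower receives 1718 − 158 × 4.3 = 1038.6.
Deviating to k = 0 yields 1082 instead.
Gain from deviating: 1082 − 1038.6 = 43.40.
The gain is positive, so the low-risk type's incentive-compatibility constraint is violated — this profile is not a separating equilibrium.

43.40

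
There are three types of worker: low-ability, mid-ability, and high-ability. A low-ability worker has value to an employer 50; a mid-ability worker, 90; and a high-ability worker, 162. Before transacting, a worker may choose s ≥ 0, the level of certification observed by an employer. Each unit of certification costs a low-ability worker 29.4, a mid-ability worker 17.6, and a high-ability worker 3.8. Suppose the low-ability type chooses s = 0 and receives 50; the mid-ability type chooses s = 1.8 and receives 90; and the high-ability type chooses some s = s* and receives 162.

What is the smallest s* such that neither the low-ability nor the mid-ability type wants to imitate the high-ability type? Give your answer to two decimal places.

5.89

Mid-ability type (on-path payoff 90 − 17.6×1.8 = 58.32) won't mimic when 58.32 ≥ 162 − 17.6·s*, i.e. s* ≥ 5.89.
Low-ability type (on-path payoff 50) won't mimic when 50 ≥ 162 − 29.4·s*, i.e. s* ≥ 3.81.
Both must hold, so s* = max(3.81, 5.89) = 5.89. The mid-ability type's constraint binds.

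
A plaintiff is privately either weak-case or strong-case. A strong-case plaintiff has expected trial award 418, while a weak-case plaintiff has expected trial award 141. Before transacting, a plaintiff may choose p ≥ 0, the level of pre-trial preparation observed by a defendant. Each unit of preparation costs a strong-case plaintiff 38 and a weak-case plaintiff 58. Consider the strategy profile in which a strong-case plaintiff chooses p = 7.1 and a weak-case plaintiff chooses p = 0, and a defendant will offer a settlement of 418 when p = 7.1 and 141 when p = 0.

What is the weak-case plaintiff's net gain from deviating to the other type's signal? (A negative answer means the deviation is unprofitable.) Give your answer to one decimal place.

-134.8

Playing p = 0 the weak-case plaintiff receives 141.
Deviating to p = 7.1 brings payment 418 at cost 58 × 7.1 = 411.8, netting 6.2.
Gain from deviating: 6.2 − 141 = -134.8.
The gain is negative, so the weak-case type's incentive-compatibility constraint is satisfied.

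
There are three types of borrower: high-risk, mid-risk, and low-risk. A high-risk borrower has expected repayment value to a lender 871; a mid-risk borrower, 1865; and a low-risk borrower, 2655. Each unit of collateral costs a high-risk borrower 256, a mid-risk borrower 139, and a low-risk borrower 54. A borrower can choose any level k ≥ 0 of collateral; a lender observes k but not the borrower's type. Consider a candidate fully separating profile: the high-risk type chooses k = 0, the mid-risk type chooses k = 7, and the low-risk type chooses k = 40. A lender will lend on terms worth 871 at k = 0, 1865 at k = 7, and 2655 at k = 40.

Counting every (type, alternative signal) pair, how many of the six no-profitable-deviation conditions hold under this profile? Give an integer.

Mid-risk (own payoff 1865 − 139×7 = 892): to k=0 gives 871 → no gain ✓; to k=40 gives 2655 − 139×40 = -2905 → no gain ✓.
High-risk (own payoff 871): to k=7 gives 1865 − 256×7 = 73 → no gain ✓; to k=40 gives 2655 − 256×40 = -7585 → no gain ✓.
Low-risk (own payoff 2655 − 54×40 = 495): to k=0 gives 871 → profitable ✗; to k=7 gives 1865 − 54×7 = 1487 → profitable ✗.
4 of the 6 constraints hold; not an equilibrium.

4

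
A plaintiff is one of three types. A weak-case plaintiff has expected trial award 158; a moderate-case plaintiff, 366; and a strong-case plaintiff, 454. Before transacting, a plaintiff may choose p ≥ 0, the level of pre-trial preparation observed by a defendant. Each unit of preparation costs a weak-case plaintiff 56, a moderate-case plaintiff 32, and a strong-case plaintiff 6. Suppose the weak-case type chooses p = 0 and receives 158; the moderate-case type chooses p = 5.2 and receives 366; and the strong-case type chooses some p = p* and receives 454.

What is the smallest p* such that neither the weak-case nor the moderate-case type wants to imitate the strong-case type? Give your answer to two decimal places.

Moderate-case type (on-path payoff 366 − 32×5.2 = 199.6) won't mimic when 199.6 ≥ 454 − 32·p*, i.e. p* ≥ 7.95.
Weak-case type (on-path payoff 158) won't mimic when 158 ≥ 454 − 56·p*, i.e. p* ≥ 5.29.
Both must hold, so p* = max(5.29, 7.95) = 7.95. The moderate-case type's constraint binds.

7.95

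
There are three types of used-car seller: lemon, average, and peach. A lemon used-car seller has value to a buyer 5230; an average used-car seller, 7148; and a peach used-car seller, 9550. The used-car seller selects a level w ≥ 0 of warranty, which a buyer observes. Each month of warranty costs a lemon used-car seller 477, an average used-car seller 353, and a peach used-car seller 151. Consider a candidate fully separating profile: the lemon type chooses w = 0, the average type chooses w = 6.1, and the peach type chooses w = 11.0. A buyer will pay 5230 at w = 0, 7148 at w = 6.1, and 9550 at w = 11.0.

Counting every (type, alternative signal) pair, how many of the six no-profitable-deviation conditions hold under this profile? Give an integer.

Peach (own payoff 9550 − 151×11.0 = 7889): to w=0 gives 5230 → no gain ✓; to w=6.1 gives 7148 − 151×6.1 = 6226.9 → no gain ✓.
Lemon (own payoff 5230): to w=6.1 gives 7148 − 477×6.1 = 4238.3 → no gain ✓; to w=11.0 gives 9550 − 477×11.0 = 4303 → no gain ✓.
Average (own payoff 7148 − 353×6.1 = 4994.7): to w=0 gives 5230 → profitable ✗; to w=11.0 gives 9550 − 353×11.0 = 5667 → profitable ✗.
4 of the 6 constraints hold; not an equilibrium.

4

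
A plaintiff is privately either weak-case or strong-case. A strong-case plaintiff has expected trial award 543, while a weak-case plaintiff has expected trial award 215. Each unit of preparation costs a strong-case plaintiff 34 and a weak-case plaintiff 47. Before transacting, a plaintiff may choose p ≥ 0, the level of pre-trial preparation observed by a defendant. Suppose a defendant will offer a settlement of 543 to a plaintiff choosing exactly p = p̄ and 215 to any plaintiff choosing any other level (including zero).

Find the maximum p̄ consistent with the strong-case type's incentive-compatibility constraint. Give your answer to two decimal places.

9.65

Choosing p̄ yields the strong-case type 543 − 34·p̄; choosing zero yields 215.
The strong-case type is indifferent at 543 − 34·p̄ = 215, i.e. p̄ = (543 − 215) / 34 ≈ 9.65.
For any p̄ above 9.65 the strong-case type would rather pool at zero, so separation collapses.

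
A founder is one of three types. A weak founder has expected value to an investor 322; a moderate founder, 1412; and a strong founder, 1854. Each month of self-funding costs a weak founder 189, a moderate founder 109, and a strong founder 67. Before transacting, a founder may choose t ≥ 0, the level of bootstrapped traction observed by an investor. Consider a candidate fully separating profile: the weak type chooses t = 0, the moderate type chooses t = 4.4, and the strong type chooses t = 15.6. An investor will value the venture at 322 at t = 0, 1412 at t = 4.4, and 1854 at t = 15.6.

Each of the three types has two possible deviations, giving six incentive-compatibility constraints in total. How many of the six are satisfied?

4

Moderate (own payoff 1412 − 109×4.4 = 932.4): to t=0 gives 322 → no gain ✓; to t=15.6 gives 1854 − 109×15.6 = 153.6 → no gain ✓.
Weak (own payoff 322): to t=4.4 gives 1412 − 189×4.4 = 580.4 → profitable ✗; to t=15.6 gives 1854 − 189×15.6 = -1094.4 → no gain ✓.
Strong (own payoff 1854 − 67×15.6 = 808.8): to t=0 gives 322 → no gain ✓; to t=4.4 gives 1412 − 67×4.4 = 1117.2 → profitable ✗.
4 of the 6 constraints hold; not an equilibrium.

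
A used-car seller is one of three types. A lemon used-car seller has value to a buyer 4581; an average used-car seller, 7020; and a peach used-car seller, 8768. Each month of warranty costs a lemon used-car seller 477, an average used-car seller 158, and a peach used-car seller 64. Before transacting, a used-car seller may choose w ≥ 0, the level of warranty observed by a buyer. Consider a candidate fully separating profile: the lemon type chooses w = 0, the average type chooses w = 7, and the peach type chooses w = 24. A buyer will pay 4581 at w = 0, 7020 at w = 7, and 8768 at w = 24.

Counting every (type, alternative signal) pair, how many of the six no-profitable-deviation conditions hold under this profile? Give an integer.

Lemon (own payoff 4581): to w=7 gives 7020 − 477×7 = 3681 → no gain ✓; to w=24 gives 8768 − 477×24 = -2680 → no gain ✓.
Peach (own payoff 8768 − 64×24 = 7232): to w=0 gives 4581 → no gain ✓; to w=7 gives 7020 − 64×7 = 6572 → no gain ✓.
Average (own payoff 7020 − 158×7 = 5914): to w=0 gives 4581 → no gain ✓; to w=24 gives 8768 − 158×24 = 4976 → no gain ✓.
6 of the 6 constraints hold; this profile is a separating equilibrium.

6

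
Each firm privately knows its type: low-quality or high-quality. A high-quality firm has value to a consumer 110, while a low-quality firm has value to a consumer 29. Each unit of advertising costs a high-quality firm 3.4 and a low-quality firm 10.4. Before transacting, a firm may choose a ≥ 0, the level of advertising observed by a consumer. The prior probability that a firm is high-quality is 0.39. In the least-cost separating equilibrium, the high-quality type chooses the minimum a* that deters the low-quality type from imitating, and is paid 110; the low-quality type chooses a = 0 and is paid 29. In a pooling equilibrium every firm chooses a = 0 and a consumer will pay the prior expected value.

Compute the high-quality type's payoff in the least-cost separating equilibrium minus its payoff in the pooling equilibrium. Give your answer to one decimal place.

Least-cost separating signal: a* solves 29 = 110 − 10.4·a*, so a* = (110 − 29)/10.4 ≈ 7.7885.
High-quality type's separating payoff: 110 − 3.4 × a* = 110 − 3.4 × (110 − 29)/10.4 = 110 − 275.4/10.4 ≈ 83.519.
Pooling payoff: 0.39 × 110 + 0.61 × 29 = 60.59.
Difference: 83.519 − 60.59 = 22.929, i.e. 22.9 to one decimal place.
The high-quality type prefers to separate.

22.9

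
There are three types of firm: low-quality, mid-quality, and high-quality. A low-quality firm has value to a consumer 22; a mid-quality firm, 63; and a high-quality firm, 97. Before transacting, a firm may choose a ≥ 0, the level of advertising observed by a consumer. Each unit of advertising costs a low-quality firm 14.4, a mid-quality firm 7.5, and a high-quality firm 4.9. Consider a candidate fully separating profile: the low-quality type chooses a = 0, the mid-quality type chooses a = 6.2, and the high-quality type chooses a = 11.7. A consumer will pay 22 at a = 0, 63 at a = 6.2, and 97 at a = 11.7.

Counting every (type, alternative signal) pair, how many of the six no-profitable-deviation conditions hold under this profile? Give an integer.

5

High-quality (own payoff 97 − 4.9×11.7 = 39.67): to a=0 gives 22 → no gain ✓; to a=6.2 gives 63 − 4.9×6.2 = 32.62 → no gain ✓.
Low-quality (own payoff 22): to a=6.2 gives 63 − 14.4×6.2 = -26.28 → no gain ✓; to a=11.7 gives 97 − 14.4×11.7 = -71.48 → no gain ✓.
Mid-quality (own payoff 63 − 7.5×6.2 = 16.5): to a=0 gives 22 → profitable ✗; to a=11.7 gives 97 − 7.5×11.7 = 9.25 → no gain ✓.
5 of the 6 constraints hold; not an equilibrium.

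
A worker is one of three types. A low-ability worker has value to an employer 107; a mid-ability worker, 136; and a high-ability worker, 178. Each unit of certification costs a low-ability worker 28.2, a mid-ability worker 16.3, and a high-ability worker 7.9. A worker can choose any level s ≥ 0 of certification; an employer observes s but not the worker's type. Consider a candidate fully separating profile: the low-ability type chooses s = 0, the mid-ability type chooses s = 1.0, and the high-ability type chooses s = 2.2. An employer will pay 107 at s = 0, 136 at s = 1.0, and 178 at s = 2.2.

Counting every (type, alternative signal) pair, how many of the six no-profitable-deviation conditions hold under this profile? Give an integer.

Mid-ability (own payoff 136 − 16.3×1.0 = 119.7): to s=0 gives 107 → no gain ✓; to s=2.2 gives 178 − 16.3×2.2 = 142.14 → profitable ✗.
High-ability (own payoff 178 − 7.9×2.2 = 160.62): to s=0 gives 107 → no gain ✓; to s=1.0 gives 136 − 7.9×1.0 = 128.1 → no gain ✓.
Low-ability (own payoff 107): to s=1.0 gives 136 − 28.2×1.0 = 107.8 → profitable ✗; to s=2.2 gives 178 − 28.2×2.2 = 115.96 → profitable ✗.
3 of the 6 constraints hold; not an equilibrium.

3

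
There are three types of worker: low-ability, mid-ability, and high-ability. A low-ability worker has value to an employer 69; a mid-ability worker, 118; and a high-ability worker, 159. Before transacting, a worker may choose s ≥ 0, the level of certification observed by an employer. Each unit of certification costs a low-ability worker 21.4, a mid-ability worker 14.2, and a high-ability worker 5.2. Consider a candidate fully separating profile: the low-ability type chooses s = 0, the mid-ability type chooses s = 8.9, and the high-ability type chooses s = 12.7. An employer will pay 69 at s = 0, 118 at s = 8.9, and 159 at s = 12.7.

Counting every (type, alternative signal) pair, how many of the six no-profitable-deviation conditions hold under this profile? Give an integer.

Mid-ability (own payoff 118 − 14.2×8.9 = -8.38): to s=0 gives 69 → profitable ✗; to s=12.7 gives 159 − 14.2×12.7 = -21.34 → no gain ✓.
Low-ability (own payoff 69): to s=8.9 gives 118 − 21.4×8.9 = -72.46 → no gain ✓; to s=12.7 gives 159 − 21.4×12.7 = -112.78 → no gain ✓.
High-ability (own payoff 159 − 5.2×12.7 = 92.96): to s=0 gives 69 → no gain ✓; to s=8.9 gives 118 − 5.2×8.9 = 71.72 → no gain ✓.
5 of the 6 constraints hold; not an equilibrium.

5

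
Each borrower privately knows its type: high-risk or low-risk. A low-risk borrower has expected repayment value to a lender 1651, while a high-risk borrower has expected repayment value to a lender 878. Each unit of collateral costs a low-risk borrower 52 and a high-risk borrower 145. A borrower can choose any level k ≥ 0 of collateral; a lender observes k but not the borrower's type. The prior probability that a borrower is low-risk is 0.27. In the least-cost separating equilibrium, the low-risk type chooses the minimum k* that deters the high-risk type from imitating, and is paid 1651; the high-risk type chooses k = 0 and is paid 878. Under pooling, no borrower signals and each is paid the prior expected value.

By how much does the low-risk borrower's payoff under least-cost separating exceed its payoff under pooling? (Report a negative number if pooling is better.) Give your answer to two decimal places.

287.08

Least-cost separating signal: k* solves 878 = 1651 − 145·k*, so k* = (1651 − 878)/145 ≈ 5.3310.
Low-risk type's separating payoff: 1651 − 52 × k* = 1651 − 52 × (1651 − 878)/145 = 1651 − 40196/145 ≈ 1373.7862.
Pooling payoff: 0.27 × 1651 + 0.73 × 878 = 1086.71.
Difference: 1373.7862 − 1086.71 = 287.0762, i.e. 287.08 to two decimal places.
The low-risk type prefers to separate.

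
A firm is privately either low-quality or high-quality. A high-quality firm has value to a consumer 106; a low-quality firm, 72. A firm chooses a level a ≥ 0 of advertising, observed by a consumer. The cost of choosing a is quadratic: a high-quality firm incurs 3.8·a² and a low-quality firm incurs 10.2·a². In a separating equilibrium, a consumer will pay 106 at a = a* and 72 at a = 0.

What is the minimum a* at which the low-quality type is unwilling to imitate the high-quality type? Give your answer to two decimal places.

1.83

The low-quality type at a = 0 receives 72; imitating at a* yields 106 − 10.2·a*².
Indifference: 72 = 106 − 10.2·a*², so a*² = (106 − 72) / 10.2 ≈ 3.3333.
a* = √3.3333 ≈ 1.83.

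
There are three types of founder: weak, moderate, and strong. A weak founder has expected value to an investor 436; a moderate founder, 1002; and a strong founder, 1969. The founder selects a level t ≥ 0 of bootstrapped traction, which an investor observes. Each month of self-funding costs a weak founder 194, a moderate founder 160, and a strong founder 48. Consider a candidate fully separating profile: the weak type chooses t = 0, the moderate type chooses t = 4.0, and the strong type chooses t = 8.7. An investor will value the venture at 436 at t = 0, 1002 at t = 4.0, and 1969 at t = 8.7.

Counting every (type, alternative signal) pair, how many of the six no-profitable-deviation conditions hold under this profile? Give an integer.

4

Weak (own payoff 436): to t=4.0 gives 1002 − 194×4.0 = 226 → no gain ✓; to t=8.7 gives 1969 − 194×8.7 = 281.2 → no gain ✓.
Moderate (own payoff 1002 − 160×4.0 = 362): to t=0 gives 436 → profitable ✗; to t=8.7 gives 1969 − 160×8.7 = 577 → profitable ✗.
Strong (own payoff 1969 − 48×8.7 = 1551.4): to t=0 gives 436 → no gain ✓; to t=4.0 gives 1002 − 48×4.0 = 810 → no gain ✓.
4 of the 6 constraints hold; not an equilibrium.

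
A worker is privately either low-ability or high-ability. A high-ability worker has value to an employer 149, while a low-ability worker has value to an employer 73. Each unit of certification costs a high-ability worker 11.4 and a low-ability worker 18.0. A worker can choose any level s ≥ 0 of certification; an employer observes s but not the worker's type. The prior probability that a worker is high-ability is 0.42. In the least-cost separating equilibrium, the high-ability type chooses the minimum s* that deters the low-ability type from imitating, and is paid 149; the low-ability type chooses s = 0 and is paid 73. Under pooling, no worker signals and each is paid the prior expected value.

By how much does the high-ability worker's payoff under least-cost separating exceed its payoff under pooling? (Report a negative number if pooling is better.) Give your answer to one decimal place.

Least-cost separating signal: s* solves 73 = 149 − 18.0·s*, so s* = (149 − 73)/18.0 ≈ 4.2222.
High-ability type's separating payoff: 149 − 11.4 × s* = 149 − 11.4 × (149 − 73)/18.0 = 149 − 866.4/18.0 ≈ 100.867.
Pooling payoff: 0.42 × 149 + 0.58 × 73 = 104.92.
Difference: 100.867 − 104.92 = -4.053, i.e. -4.1 to one decimal place.
The high-ability type would prefer the pooling outcome.

-4.1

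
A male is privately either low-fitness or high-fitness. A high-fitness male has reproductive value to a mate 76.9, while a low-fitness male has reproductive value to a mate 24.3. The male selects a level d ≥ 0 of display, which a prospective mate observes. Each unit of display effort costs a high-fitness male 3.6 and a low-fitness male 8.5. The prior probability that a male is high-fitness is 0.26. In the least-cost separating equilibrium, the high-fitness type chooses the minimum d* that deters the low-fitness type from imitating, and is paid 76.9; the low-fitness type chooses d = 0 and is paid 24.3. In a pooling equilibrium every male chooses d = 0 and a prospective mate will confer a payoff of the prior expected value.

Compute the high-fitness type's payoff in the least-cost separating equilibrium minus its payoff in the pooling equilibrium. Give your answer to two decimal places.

Least-cost separating signal: d* solves 24.3 = 76.9 − 8.5·d*, so d* = (76.9 − 24.3)/8.5 ≈ 6.1882.
High-fitness type's separating payoff: 76.9 − 3.6 × d* = 76.9 − 3.6 × (76.9 − 24.3)/8.5 = 76.9 − 189.36/8.5 ≈ 54.6224.
Pooling payoff: 0.26 × 76.9 + 0.74 × 24.3 = 37.976.
Difference: 54.6224 − 37.976 = 16.6464, i.e. 16.65 to two decimal places.
The high-fitness type prefers to separate.

16.65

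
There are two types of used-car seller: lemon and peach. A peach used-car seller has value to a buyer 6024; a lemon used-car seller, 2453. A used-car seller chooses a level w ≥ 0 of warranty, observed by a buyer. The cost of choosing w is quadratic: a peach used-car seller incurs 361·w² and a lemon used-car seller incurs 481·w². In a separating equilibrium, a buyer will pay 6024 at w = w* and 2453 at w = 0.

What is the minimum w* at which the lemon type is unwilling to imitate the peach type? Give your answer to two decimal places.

The lemon type at w = 0 receives 2453; imitating at w* yields 6024 − 481·w*².
Indifference: 2453 = 6024 − 481·w*², so w*² = (6024 − 2453) / 481 ≈ 7.4241.
w* = √7.4241 ≈ 2.72.

2.72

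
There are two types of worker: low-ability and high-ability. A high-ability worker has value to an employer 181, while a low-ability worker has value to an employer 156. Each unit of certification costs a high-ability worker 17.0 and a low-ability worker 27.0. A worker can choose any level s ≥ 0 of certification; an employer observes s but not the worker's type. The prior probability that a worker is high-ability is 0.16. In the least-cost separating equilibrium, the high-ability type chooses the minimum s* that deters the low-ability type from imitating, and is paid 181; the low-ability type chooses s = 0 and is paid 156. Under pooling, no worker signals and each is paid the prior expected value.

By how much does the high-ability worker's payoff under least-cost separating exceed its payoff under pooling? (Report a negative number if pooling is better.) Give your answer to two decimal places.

5.26

Least-cost separating signal: s* solves 156 = 181 − 27.0·s*, so s* = (181 − 156)/27.0 ≈ 0.9259.
High-ability type's separating payoff: 181 − 17.0 × s* = 181 − 17.0 × (181 − 156)/27.0 = 181 − 425/27.0 ≈ 165.2593.
Pooling payoff: 0.16 × 181 + 0.84 × 156 = 160.
Difference: 165.2593 − 160 = 5.2593, i.e. 5.26 to two decimal places.
The high-ability type prefers to separate.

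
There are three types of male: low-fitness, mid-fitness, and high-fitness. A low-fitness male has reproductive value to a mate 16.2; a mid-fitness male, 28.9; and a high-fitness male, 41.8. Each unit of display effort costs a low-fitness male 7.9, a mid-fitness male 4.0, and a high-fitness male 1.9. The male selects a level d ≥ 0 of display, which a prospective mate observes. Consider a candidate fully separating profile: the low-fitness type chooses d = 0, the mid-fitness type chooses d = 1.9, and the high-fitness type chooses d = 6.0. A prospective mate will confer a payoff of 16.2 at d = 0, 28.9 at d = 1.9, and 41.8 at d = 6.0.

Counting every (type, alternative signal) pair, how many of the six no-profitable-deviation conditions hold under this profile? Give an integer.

6

High-fitness (own payoff 41.8 − 1.9×6.0 = 30.4): to d=0 gives 16.2 → no gain ✓; to d=1.9 gives 28.9 − 1.9×1.9 = 25.29 → no gain ✓.
Mid-fitness (own payoff 28.9 − 4.0×1.9 = 21.3): to d=0 gives 16.2 → no gain ✓; to d=6.0 gives 41.8 − 4.0×6.0 = 17.8 → no gain ✓.
Low-fitness (own payoff 16.2): to d=1.9 gives 28.9 − 7.9×1.9 = 13.89 → no gain ✓; to d=6.0 gives 41.8 − 7.9×6.0 = -5.6 → no gain ✓.
6 of the 6 constraints hold; this profile is a separating equilibrium.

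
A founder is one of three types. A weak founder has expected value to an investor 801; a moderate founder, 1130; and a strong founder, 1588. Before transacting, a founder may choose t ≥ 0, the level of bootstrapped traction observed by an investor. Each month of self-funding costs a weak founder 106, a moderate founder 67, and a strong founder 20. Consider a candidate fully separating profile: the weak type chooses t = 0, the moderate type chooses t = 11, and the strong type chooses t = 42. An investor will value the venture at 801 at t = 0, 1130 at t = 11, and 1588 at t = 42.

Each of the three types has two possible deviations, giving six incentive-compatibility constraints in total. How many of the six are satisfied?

Weak (own payoff 801): to t=11 gives 1130 − 106×11 = -36 → no gain ✓; to t=42 gives 1588 − 106×42 = -2864 → no gain ✓.
Moderate (own payoff 1130 − 67×11 = 393): to t=0 gives 801 → profitable ✗; to t=42 gives 1588 − 67×42 = -1226 → no gain ✓.
Strong (own payoff 1588 − 20×42 = 748): to t=0 gives 801 → profitable ✗; to t=11 gives 1130 − 20×11 = 910 → profitable ✗.
3 of the 6 constraints hold; not an equilibrium.

3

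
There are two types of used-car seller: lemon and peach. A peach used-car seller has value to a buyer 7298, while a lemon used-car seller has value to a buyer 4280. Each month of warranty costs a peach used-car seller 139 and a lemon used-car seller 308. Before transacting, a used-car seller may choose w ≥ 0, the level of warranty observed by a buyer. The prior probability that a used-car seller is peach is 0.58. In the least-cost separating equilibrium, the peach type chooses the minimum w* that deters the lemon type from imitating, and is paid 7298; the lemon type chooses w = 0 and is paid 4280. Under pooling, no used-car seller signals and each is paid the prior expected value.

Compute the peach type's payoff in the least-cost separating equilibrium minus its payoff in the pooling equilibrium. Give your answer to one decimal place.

-94.5

Least-cost separating signal: w* solves 4280 = 7298 − 308·w*, so w* = (7298 − 4280)/308 ≈ 9.7987.
Peach type's separating payoff: 7298 − 139 × w* = 7298 − 139 × (7298 − 4280)/308 = 7298 − 419502/308 ≈ 5935.981.
Pooling payoff: 0.58 × 7298 + 0.42 × 4280 = 6030.44.
Difference: 5935.981 − 6030.44 = -94.459, i.e. -94.5 to one decimal place.
The peach type would prefer the pooling outcome.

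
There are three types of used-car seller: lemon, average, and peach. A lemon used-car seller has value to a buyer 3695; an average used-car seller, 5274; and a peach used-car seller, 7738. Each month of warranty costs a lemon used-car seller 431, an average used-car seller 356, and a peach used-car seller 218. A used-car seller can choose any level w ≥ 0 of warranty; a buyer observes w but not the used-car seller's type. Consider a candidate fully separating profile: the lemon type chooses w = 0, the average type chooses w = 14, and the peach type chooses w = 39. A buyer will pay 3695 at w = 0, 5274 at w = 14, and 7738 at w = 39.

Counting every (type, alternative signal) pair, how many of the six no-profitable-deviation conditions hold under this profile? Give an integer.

3

Lemon (own payoff 3695): to w=14 gives 5274 − 431×14 = -760 → no gain ✓; to w=39 gives 7738 − 431×39 = -9071 → no gain ✓.
Peach (own payoff 7738 − 218×39 = -764): to w=0 gives 3695 → profitable ✗; to w=14 gives 5274 − 218×14 = 2222 → profitable ✗.
Average (own payoff 5274 − 356×14 = 290): to w=0 gives 3695 → profitable ✗; to w=39 gives 7738 − 356×39 = -6146 → no gain ✓.
3 of the 6 constraints hold; not an equilibrium.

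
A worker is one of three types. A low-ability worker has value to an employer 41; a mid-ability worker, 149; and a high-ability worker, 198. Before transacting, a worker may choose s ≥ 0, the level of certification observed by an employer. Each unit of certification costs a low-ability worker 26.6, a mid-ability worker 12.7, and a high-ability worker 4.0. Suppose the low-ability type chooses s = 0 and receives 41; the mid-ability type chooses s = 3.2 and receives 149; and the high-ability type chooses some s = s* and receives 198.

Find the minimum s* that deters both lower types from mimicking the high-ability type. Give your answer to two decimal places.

Mid-ability type (on-path payoff 149 − 12.7×3.2 = 108.36) won't mimic when 108.36 ≥ 198 − 12.7·s*, i.e. s* ≥ 7.06.
Low-ability type (on-path payoff 41) won't mimic when 41 ≥ 198 − 26.6·s*, i.e. s* ≥ 5.90.
Both must hold, so s* = max(5.90, 7.06) = 7.06. The mid-ability type's constraint binds.

7.06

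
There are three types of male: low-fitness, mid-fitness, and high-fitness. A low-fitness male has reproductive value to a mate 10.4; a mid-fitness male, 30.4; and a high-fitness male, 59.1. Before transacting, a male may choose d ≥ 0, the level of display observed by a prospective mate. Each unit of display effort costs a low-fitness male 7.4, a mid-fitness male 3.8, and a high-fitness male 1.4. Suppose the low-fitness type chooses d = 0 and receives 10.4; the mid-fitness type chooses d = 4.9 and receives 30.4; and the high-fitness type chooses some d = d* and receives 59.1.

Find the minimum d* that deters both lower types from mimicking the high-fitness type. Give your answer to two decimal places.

12.45

Low-fitness type (on-path payoff 10.4) won't mimic when 10.4 ≥ 59.1 − 7.4·d*, i.e. d* ≥ 6.58.
Mid-fitness type (on-path payoff 30.4 − 3.8×4.9 = 11.78) won't mimic when 11.78 ≥ 59.1 − 3.8·d*, i.e. d* ≥ 12.45.
Both must hold, so d* = max(6.58, 12.45) = 12.45. The mid-fitness type's constraint binds.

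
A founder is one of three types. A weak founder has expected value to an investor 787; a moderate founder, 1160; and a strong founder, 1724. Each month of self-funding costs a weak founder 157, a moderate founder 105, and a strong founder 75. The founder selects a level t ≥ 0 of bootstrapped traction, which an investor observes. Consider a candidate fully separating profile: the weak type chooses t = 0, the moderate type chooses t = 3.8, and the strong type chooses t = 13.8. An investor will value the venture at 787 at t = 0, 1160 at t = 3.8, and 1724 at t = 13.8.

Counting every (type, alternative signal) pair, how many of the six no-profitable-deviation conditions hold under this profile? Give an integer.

3

Strong (own payoff 1724 − 75×13.8 = 689): to t=0 gives 787 → profitable ✗; to t=3.8 gives 1160 − 75×3.8 = 875 → profitable ✗.
Weak (own payoff 787): to t=3.8 gives 1160 − 157×3.8 = 563.4 → no gain ✓; to t=13.8 gives 1724 − 157×13.8 = -442.6 → no gain ✓.
Moderate (own payoff 1160 − 105×3.8 = 761): to t=0 gives 787 → profitable ✗; to t=13.8 gives 1724 − 105×13.8 = 275 → no gain ✓.
3 of the 6 constraints hold; not an equilibrium.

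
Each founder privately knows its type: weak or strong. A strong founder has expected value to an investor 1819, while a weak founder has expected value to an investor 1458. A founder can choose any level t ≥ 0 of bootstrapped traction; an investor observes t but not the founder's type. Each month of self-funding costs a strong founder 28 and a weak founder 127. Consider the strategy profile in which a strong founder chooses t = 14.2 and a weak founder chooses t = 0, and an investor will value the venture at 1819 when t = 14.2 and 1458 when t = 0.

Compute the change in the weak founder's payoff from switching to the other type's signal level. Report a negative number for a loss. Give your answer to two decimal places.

-1442.40

Playing t = 0 the weak founder receives 1458.
Deviating to t = 14.2 brings payment 1819 at cost 127 × 14.2 = 1803.4, netting 15.6.
Gain from deviating: 15.6 − 1458 = -1442.40.
The gain is negative, so the weak type's incentive-compatibility constraint is satisfied.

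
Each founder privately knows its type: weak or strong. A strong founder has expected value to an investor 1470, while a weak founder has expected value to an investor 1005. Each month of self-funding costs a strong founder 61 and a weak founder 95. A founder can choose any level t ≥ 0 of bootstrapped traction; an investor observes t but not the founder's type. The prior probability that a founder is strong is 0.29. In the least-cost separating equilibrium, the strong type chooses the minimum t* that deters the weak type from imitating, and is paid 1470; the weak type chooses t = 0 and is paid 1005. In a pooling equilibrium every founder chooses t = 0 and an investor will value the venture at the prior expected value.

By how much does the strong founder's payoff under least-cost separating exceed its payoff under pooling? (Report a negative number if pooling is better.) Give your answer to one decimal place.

Least-cost separating signal: t* solves 1005 = 1470 − 95·t*, so t* = (1470 − 1005)/95 ≈ 4.8947.
Strong type's separating payoff: 1470 − 61 × t* = 1470 − 61 × (1470 − 1005)/95 = 1470 − 28365/95 ≈ 1171.421.
Pooling payoff: 0.29 × 1470 + 0.71 × 1005 = 1139.85.
Difference: 1171.421 − 1139.85 = 31.571, i.e. 31.6 to one decimal place.
The strong type prefers to separate.

31.6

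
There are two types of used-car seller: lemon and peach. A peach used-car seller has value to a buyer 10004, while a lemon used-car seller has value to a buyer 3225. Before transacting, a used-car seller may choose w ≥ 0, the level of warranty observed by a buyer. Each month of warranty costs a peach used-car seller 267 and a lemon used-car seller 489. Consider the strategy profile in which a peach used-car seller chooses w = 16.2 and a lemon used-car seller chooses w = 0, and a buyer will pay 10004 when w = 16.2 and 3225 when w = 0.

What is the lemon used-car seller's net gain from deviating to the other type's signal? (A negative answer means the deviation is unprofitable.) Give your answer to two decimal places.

Playing w = 0 the lemon used-car seller receives 3225.
Deviating to w = 16.2 brings payment 10004 at cost 489 × 16.2 = 7921.8, netting 2082.2.
Gain from deviating: 2082.2 − 3225 = -1142.80.
The gain is negative, so the lemon type's incentive-compatibility constraint is satisfied.

-1142.80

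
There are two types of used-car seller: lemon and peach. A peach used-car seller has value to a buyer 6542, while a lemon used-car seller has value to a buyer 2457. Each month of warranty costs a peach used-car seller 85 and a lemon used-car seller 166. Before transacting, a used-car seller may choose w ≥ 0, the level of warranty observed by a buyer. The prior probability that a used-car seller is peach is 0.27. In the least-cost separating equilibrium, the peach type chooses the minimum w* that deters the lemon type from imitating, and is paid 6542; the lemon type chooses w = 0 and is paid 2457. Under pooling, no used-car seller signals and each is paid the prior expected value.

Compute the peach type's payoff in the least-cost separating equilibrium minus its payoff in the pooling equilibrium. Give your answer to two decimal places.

890.33

Least-cost separating signal: w* solves 2457 = 6542 − 166·w*, so w* = (6542 − 2457)/166 ≈ 24.6084.
Peach type's separating payoff: 6542 − 85 × w* = 6542 − 85 × (6542 − 2457)/166 = 6542 − 347225/166 ≈ 4450.2831.
Pooling payoff: 0.27 × 6542 + 0.73 × 2457 = 3559.95.
Difference: 4450.2831 − 3559.95 = 890.3331, i.e. 890.33 to two decimal places.
The peach type prefers to separate.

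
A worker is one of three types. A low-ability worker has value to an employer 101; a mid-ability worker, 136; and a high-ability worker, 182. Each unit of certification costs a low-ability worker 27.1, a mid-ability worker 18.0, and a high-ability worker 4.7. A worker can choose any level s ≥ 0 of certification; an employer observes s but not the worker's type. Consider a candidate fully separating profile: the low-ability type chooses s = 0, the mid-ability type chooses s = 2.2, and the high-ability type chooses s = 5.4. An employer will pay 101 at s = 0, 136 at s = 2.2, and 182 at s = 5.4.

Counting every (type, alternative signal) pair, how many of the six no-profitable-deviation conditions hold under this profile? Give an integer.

Low-ability (own payoff 101): to s=2.2 gives 136 − 27.1×2.2 = 76.38 → no gain ✓; to s=5.4 gives 182 − 27.1×5.4 = 35.66 → no gain ✓.
Mid-ability (own payoff 136 − 18.0×2.2 = 96.4): to s=0 gives 101 → profitable ✗; to s=5.4 gives 182 − 18.0×5.4 = 84.8 → no gain ✓.
High-ability (own payoff 182 − 4.7×5.4 = 156.62): to s=0 gives 101 → no gain ✓; to s=2.2 gives 136 − 4.7×2.2 = 125.66 → no gain ✓.
5 of the 6 constraints hold; not an equilibrium.

5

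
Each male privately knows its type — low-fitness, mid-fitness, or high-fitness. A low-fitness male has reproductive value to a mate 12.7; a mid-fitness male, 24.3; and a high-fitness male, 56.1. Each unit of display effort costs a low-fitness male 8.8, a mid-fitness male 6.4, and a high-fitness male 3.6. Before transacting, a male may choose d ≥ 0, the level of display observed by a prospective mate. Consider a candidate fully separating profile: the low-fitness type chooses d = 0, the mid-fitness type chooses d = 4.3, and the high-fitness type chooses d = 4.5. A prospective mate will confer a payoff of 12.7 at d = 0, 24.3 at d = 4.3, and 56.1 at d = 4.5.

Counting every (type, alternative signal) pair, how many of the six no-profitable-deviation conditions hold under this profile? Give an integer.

High-fitness (own payoff 56.1 − 3.6×4.5 = 39.9): to d=0 gives 12.7 → no gain ✓; to d=4.3 gives 24.3 − 3.6×4.3 = 8.82 → no gain ✓.
Low-fitness (own payoff 12.7): to d=4.3 gives 24.3 − 8.8×4.3 = -13.54 → no gain ✓; to d=4.5 gives 56.1 − 8.8×4.5 = 16.5 → profitable ✗.
Mid-fitness (own payoff 24.3 − 6.4×4.3 = -3.22): to d=0 gives 12.7 → profitable ✗; to d=4.5 gives 56.1 − 6.4×4.5 = 27.3 → profitable ✗.
3 of the 6 constraints hold; not an equilibrium.

3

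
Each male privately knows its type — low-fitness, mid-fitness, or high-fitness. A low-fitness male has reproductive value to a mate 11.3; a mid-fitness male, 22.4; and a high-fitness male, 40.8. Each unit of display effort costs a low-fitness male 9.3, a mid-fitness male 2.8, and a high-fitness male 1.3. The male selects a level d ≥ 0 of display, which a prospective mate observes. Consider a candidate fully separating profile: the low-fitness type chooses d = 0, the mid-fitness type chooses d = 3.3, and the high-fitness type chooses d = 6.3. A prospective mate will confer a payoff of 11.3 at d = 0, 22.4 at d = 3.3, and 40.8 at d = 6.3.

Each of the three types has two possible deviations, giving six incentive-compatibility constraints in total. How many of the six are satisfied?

5

Low-fitness (own payoff 11.3): to d=3.3 gives 22.4 − 9.3×3.3 = -8.29 → no gain ✓; to d=6.3 gives 40.8 − 9.3×6.3 = -17.79 → no gain ✓.
High-fitness (own payoff 40.8 − 1.3×6.3 = 32.61): to d=0 gives 11.3 → no gain ✓; to d=3.3 gives 22.4 − 1.3×3.3 = 18.11 → no gain ✓.
Mid-fitness (own payoff 22.4 − 2.8×3.3 = 13.16): to d=0 gives 11.3 → no gain ✓; to d=6.3 gives 40.8 − 2.8×6.3 = 23.16 → profitable ✗.
5 of the 6 constraints hold; not an equilibrium.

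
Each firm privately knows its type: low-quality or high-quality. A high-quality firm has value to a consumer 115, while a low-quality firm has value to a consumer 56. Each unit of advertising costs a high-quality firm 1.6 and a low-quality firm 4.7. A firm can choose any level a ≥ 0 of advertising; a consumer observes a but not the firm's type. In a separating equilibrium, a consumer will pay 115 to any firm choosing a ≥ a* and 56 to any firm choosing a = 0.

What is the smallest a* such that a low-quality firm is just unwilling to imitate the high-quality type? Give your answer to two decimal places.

A low-quality firm choosing a = 0 receives 56.
Imitating at a* instead would pay 115 at cost 4.7·a*, netting 115 − 4.7·a*.
Indifference: 56 = 115 − 4.7·a*, so a* = (115 − 56) / 4.7 ≈ 12.55.
This is the low-quality type's binding incentive-compatibility constraint; any a ≥ 12.55 sustains separation on that side.

12.55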